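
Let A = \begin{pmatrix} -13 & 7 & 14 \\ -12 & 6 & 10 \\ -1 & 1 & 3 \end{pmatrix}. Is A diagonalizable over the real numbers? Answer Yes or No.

Characteristic polynomial: p(λ) = λ^3 + 4λ^2 - 11λ + 6 = (λ - 1)^2(λ + 6).
λ = 1 has algebraic multiplicity 2; rank(A − 1I) = 2, so geometric multiplicity = 1.
Geometric multiplicity < algebraic multiplicity, so A is not diagonalizable.

No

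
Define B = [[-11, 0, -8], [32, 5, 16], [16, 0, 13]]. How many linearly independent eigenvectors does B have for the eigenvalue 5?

B − 5I = [[-16, 0, -8], [32, 0, 16], [16, 0, 8]].
This matrix has rank 1, so its null space has dimension 3 − 1 = 2.

2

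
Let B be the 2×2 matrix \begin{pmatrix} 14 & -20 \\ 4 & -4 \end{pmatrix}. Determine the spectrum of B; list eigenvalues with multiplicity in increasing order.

4, 6

Characteristic polynomial: p(μ) = μ^2 - 10μ + 24 = (μ - 6)(μ - 4).
Roots (with multiplicity): 4, 6.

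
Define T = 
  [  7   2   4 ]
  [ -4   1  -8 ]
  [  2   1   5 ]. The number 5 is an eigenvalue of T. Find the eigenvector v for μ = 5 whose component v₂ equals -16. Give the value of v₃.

T − 5I = [[2, 2, 4], [-4, -4, -8], [2, 1, 0]].
Solving (T − 5I)v = 0 gives the eigenspace spanned by (8, -16, 4).
With v₂ = -16, v = (8, -16, 4), so v₃ = 4.

4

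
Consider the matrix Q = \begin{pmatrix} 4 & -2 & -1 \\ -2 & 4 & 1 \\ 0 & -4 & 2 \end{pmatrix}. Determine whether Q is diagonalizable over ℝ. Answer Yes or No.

No

Characteristic polynomial: p(r) = r^3 - 10r^2 + 32r - 32 = (r - 4)^2(r - 2).
r = 4 has algebraic multiplicity 2; rank(Q − 4I) = 2, so geometric multiplicity = 1.
Geometric multiplicity < algebraic multiplicity, so Q is not diagonalizable.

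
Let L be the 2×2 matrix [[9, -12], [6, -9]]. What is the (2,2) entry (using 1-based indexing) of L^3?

Characteristic polynomial: r^2 - 9 = (r - 3)(r + 3), so the eigenvalues are -3, 3.
r=3: eigenvector (-2, -1).
r=-3: eigenvector (1, 1).
P = [[-2, 1], [-1, 1]], D = diag(3, -3), P⁻¹ = [[-1, 1], [-1, 2]].
L³ = P·diag(27, -27)·P⁻¹ = [[81, -108], [54, -81]].
The requested entry is -81.

-81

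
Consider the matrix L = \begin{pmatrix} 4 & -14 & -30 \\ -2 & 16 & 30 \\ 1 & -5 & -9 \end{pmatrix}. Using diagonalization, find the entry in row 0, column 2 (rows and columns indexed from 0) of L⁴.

-12150

Characteristic polynomial: λ^3 - 11λ^2 + 36λ - 36 = (λ - 6)(λ - 3)(λ - 2), so the eigenvalues are 2, 3, 6.
λ=2: eigenvector (-1, 2, -1).
λ=6: eigenvector (-5, 5, -2).
λ=3: eigenvector (2, -2, 1).
P = [[-1, -5, 2], [2, 5, -2], [-1, -2, 1]], D = diag(2, 6, 3), P⁻¹ = [[1, 1, 0], [0, 1, 2], [1, 3, 5]].
L⁴ = P·diag(16, 1296, 81)·P⁻¹ = [[146, -6010, -12150], [-130, 6026, 12150], [65, -2365, -4779]].
The requested entry is -12150.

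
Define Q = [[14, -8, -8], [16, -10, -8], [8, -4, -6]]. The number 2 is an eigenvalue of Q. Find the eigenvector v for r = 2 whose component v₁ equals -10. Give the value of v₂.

Q − 2I = [[12, -8, -8], [16, -12, -8], [8, -4, -8]].
Solving (Q − 2I)v = 0 gives the eigenspace spanned by (-10, -10, -5).
With v₁ = -10, v = (-10, -10, -5), so v₂ = -10.

-10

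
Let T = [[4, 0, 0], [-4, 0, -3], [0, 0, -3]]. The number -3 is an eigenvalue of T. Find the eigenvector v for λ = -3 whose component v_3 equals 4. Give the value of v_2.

4

T + 3I = [[7, 0, 0], [-4, 3, -3], [0, 0, 0]].
Solving (T + 3I)v = 0 gives the eigenspace spanned by (0, 4, 4).
With v_3 = 4, v = (0, 4, 4), so v_2 = 4.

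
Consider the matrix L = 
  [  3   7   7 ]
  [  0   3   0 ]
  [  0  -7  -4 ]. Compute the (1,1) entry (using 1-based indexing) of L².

Characteristic polynomial: r^3 - 2r^2 - 15r + 36 = (r - 3)^2(r + 4), so the eigenvalues are -4, 3, 3.
r=3: eigenvector (1, 0, 0).
r=3: eigenvector (0, 1, -1).
r=-4: eigenvector (-1, 0, 1).
P = [[1, 0, -1], [0, 1, 0], [0, -1, 1]], D = diag(3, 3, -4), P⁻¹ = [[1, 1, 1], [0, 1, 0], [0, 1, 1]].
L² = P·diag(9, 9, 16)·P⁻¹ = [[9, -7, -7], [0, 9, 0], [0, 7, 16]].
The requested entry is 9.

9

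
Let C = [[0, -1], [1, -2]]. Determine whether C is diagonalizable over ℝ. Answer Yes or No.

Characteristic polynomial: p(t) = t^2 + 2t + 1 = (t + 1)^2.
t = -1 has algebraic multiplicity 2; rank(C + 1I) = 1, so geometric multiplicity = 1.
Geometric multiplicity < algebraic multiplicity, so C is not diagonalizable.

No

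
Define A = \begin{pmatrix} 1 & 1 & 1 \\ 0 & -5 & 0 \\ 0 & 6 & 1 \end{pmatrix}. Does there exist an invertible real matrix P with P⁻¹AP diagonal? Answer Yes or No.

No

Characteristic polynomial: p(s) = s^3 + 3s^2 - 9s + 5 = (s - 1)^2(s + 5).
s = 1 has algebraic multiplicity 2; rank(A − 1I) = 2, so geometric multiplicity = 1.
Geometric multiplicity < algebraic multiplicity, so A is not diagonalizable.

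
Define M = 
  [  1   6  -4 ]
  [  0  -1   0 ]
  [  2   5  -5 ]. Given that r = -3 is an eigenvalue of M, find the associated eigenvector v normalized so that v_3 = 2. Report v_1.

2

M + 3I = [[4, 6, -4], [0, 2, 0], [2, 5, -2]].
Solving (M + 3I)v = 0 gives the eigenspace spanned by (2, 0, 2).
With v_3 = 2, v = (2, 0, 2), so v_1 = 2.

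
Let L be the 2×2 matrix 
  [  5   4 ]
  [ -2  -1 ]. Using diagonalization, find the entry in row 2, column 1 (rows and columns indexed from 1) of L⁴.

Characteristic polynomial: λ^2 - 4λ + 3 = (λ - 3)(λ - 1), so the eigenvalues are 1, 3.
λ=1: eigenvector (1, -1).
λ=3: eigenvector (-2, 1).
P = [[1, -2], [-1, 1]], D = diag(1, 3), P⁻¹ = [[-1, -2], [-1, -1]].
L⁴ = P·diag(1, 81)·P⁻¹ = [[161, 160], [-80, -79]].
The requested entry is -80.

-80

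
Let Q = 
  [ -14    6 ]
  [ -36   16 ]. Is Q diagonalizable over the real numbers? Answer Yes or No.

Characteristic polynomial: p(s) = s^2 - 2s - 8 = (s - 4)(s + 2).
All 2 eigenvalues are distinct, so Q is diagonalizable.

Yes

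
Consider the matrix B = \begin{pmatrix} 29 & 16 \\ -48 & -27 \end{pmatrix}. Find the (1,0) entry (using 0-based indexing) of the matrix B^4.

Characteristic polynomial: s^2 - 2s - 15 = (s - 5)(s + 3), so the eigenvalues are -3, 5.
s=5: eigenvector (2, -3).
s=-3: eigenvector (1, -2).
P = [[2, 1], [-3, -2]], D = diag(5, -3), P⁻¹ = [[2, 1], [-3, -2]].
B⁴ = P·diag(625, 81)·P⁻¹ = [[2257, 1088], [-3264, -1551]].
The requested entry is -3264.

-3264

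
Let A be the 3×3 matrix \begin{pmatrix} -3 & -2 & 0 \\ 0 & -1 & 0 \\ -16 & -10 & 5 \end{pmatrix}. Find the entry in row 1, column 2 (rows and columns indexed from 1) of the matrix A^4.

Characteristic polynomial: t^3 - t^2 - 17t - 15 = (t - 5)(t + 1)(t + 3), so the eigenvalues are -3, -1, 5.
t=-3: eigenvector (1, 0, 2).
t=-1: eigenvector (-1, 1, -1).
t=5: eigenvector (0, 0, 1).
P = [[1, -1, 0], [0, 1, 0], [2, -1, 1]], D = diag(-3, -1, 5), P⁻¹ = [[1, 1, 0], [0, 1, 0], [-2, -1, 1]].
A⁴ = P·diag(81, 1, 625)·P⁻¹ = [[81, 80, 0], [0, 1, 0], [-1088, -464, 625]].
The requested entry is 80.

80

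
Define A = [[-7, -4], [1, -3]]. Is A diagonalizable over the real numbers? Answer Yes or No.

Characteristic polynomial: p(λ) = λ^2 + 10λ + 25 = (λ + 5)^2.
λ = -5 has algebraic multiplicity 2; rank(A + 5I) = 1, so geometric multiplicity = 1.
Geometric multiplicity < algebraic multiplicity, so A is not diagonalizable.

No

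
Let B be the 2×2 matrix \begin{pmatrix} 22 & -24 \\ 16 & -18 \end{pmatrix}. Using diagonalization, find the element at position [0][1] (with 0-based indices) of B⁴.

-3840

Characteristic polynomial: μ^2 - 4μ - 12 = (μ - 6)(μ + 2), so the eigenvalues are -2, 6.
μ=-2: eigenvector (1, 1).
μ=6: eigenvector (-3, -2).
P = [[1, -3], [1, -2]], D = diag(-2, 6), P⁻¹ = [[-2, 3], [-1, 1]].
B⁴ = P·diag(16, 1296)·P⁻¹ = [[3856, -3840], [2560, -2544]].
The requested entry is -3840.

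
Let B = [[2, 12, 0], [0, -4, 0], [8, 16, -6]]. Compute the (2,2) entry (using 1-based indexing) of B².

16

Characteristic polynomial: r^3 + 8r^2 + 4r - 48 = (r - 2)(r + 4)(r + 6), so the eigenvalues are -6, -4, 2.
r=2: eigenvector (1, 0, 1).
r=-6: eigenvector (0, 0, 1).
r=-4: eigenvector (-2, 1, 0).
P = [[1, 0, -2], [0, 0, 1], [1, 1, 0]], D = diag(2, -6, -4), P⁻¹ = [[1, 2, 0], [-1, -2, 1], [0, 1, 0]].
B² = P·diag(4, 36, 16)·P⁻¹ = [[4, -24, 0], [0, 16, 0], [-32, -64, 36]].
The requested entry is 16.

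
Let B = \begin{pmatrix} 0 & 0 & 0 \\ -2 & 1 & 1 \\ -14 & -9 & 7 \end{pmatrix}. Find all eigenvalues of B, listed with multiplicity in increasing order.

Characteristic polynomial: p(μ) = μ^3 - 8μ^2 + 16μ = μ(μ - 4)^2.
Roots (with multiplicity): 0, 4, 4.

0, 4, 4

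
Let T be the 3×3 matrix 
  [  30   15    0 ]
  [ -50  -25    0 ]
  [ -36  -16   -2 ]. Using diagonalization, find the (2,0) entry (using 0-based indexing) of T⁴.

-5032

Characteristic polynomial: r^3 - 3r^2 - 10r = r(r - 5)(r + 2), so the eigenvalues are -2, 0, 5.
r=0: eigenvector (-1, 2, 2).
r=5: eigenvector (-3, 5, 4).
r=-2: eigenvector (0, 0, 1).
P = [[-1, -3, 0], [2, 5, 0], [2, 4, 1]], D = diag(0, 5, -2), P⁻¹ = [[5, 3, 0], [-2, -1, 0], [-2, -2, 1]].
T⁴ = P·diag(0, 625, 16)·P⁻¹ = [[3750, 1875, 0], [-6250, -3125, 0], [-5032, -2532, 16]].
The requested entry is -5032.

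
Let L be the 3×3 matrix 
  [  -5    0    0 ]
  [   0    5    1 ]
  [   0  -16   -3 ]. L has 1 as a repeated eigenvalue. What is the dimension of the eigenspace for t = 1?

L − 1I = [[-6, 0, 0], [0, 4, 1], [0, -16, -4]].
This matrix has rank 2, so its null space has dimension 3 − 2 = 1.

1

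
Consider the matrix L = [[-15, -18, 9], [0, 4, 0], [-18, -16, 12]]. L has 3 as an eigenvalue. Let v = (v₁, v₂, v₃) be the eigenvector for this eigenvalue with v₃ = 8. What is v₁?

4

L − 3I = [[-18, -18, 9], [0, 1, 0], [-18, -16, 9]].
Solving (L − 3I)v = 0 gives the eigenspace spanned by (4, 0, 8).
With v₃ = 8, v = (4, 0, 8), so v₁ = 4.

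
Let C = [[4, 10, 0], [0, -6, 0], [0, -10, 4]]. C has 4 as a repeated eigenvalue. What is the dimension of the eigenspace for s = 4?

C − 4I = [[0, 10, 0], [0, -10, 0], [0, -10, 0]].
This matrix has rank 1, so its null space has dimension 3 − 1 = 2.

2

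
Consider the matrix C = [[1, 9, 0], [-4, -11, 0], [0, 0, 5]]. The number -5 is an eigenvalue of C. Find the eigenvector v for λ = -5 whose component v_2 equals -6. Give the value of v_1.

9

C + 5I = [[6, 9, 0], [-4, -6, 0], [0, 0, 10]].
Solving (C + 5I)v = 0 gives the eigenspace spanned by (9, -6, 0).
With v_2 = -6, v = (9, -6, 0), so v_1 = 9.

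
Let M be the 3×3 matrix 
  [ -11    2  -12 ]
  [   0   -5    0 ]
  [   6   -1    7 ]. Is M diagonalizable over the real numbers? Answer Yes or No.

Characteristic polynomial: p(μ) = μ^3 + 9μ^2 + 15μ - 25 = (μ - 1)(μ + 5)^2.
μ = -5 has algebraic multiplicity 2; rank(M + 5I) = 2, so geometric multiplicity = 1.
Geometric multiplicity < algebraic multiplicity, so M is not diagonalizable.

No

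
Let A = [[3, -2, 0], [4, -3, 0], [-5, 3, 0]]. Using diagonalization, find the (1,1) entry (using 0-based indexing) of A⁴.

Characteristic polynomial: t^3 - t = t(t - 1)(t + 1), so the eigenvalues are -1, 0, 1.
t=1: eigenvector (-1, -1, 2).
t=-1: eigenvector (1, 2, -1).
t=0: eigenvector (0, 0, 1).
P = [[-1, 1, 0], [-1, 2, 0], [2, -1, 1]], D = diag(1, -1, 0), P⁻¹ = [[-2, 1, 0], [-1, 1, 0], [3, -1, 1]].
A⁴ = P·diag(1, 1, 0)·P⁻¹ = [[1, 0, 0], [0, 1, 0], [-3, 1, 0]].
The requested entry is 1.

1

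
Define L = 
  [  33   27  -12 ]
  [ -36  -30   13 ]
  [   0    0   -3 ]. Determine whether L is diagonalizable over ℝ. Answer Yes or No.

No

Characteristic polynomial: p(r) = r^3 - 27r - 54 = (r - 6)(r + 3)^2.
r = -3 has algebraic multiplicity 2; rank(L + 3I) = 2, so geometric multiplicity = 1.
Geometric multiplicity < algebraic multiplicity, so L is not diagonalizable.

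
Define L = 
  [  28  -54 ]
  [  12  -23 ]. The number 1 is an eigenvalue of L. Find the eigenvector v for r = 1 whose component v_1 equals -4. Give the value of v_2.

-2

L − 1I = [[27, -54], [12, -24]].
Solving (L − 1I)v = 0 gives the eigenspace spanned by (-4, -2).
With v_1 = -4, v = (-4, -2), so v_2 = -2.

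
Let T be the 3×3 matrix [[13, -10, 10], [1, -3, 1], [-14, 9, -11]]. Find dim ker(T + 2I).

1

T + 2I = [[15, -10, 10], [1, -1, 1], [-14, 9, -9]].
This matrix has rank 2, so its null space has dimension 3 − 2 = 1.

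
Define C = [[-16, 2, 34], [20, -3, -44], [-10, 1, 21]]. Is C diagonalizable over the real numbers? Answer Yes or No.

No

Characteristic polynomial: p(r) = r^3 - 2r^2 - 7r - 4 = (r - 4)(r + 1)^2.
r = -1 has algebraic multiplicity 2; rank(C + 1I) = 2, so geometric multiplicity = 1.
Geometric multiplicity < algebraic multiplicity, so C is not diagonalizable.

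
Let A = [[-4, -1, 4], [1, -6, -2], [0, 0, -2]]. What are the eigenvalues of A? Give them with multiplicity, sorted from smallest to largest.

-5, -5, -2

Characteristic polynomial: p(μ) = μ^3 + 12μ^2 + 45μ + 50 = (μ + 2)(μ + 5)^2.
Roots (with multiplicity): -5, -5, -2.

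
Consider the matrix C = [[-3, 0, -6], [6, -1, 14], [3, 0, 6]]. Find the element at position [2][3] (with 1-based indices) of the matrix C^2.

34

Characteristic polynomial: μ^3 - 2μ^2 - 3μ = μ(μ - 3)(μ + 1), so the eigenvalues are -1, 0, 3.
μ=3: eigenvector (1, -2, -1).
μ=-1: eigenvector (0, 1, 0).
μ=0: eigenvector (2, -2, -1).
P = [[1, 0, 2], [-2, 1, -2], [-1, 0, -1]], D = diag(3, -1, 0), P⁻¹ = [[-1, 0, -2], [0, 1, -2], [1, 0, 1]].
C² = P·diag(9, 1, 0)·P⁻¹ = [[-9, 0, -18], [18, 1, 34], [9, 0, 18]].
The requested entry is 34.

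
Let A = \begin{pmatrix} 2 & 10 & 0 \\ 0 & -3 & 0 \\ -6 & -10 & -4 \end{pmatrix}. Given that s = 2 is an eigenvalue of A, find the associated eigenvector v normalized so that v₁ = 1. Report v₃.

A − 2I = [[0, 10, 0], [0, -5, 0], [-6, -10, -6]].
Solving (A − 2I)v = 0 gives the eigenspace spanned by (1, 0, -1).
With v₁ = 1, v = (1, 0, -1), so v₃ = -1.

-1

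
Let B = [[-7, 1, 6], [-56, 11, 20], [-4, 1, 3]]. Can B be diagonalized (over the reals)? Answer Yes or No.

Characteristic polynomial: p(t) = t^3 - 7t^2 - 5t + 75 = (t - 5)^2(t + 3).
t = 5 has algebraic multiplicity 2; rank(B − 5I) = 2, so geometric multiplicity = 1.
Geometric multiplicity < algebraic multiplicity, so B is not diagonalizable.

No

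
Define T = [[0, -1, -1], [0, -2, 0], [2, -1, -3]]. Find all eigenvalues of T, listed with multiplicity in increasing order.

Characteristic polynomial: p(r) = r^3 + 5r^2 + 8r + 4 = (r + 1)(r + 2)^2.
Roots (with multiplicity): -2, -2, -1.

-2, -2, -1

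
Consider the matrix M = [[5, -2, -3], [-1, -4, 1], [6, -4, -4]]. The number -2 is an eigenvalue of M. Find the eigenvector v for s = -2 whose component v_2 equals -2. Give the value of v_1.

M + 2I = [[7, -2, -3], [-1, -2, 1], [6, -4, -2]].
Solving (M + 2I)v = 0 gives the eigenspace spanned by (-4, -2, -8).
With v_2 = -2, v = (-4, -2, -8), so v_1 = -4.

-4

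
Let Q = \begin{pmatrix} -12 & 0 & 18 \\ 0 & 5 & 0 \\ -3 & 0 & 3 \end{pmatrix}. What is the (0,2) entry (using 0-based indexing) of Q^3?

1134

Characteristic polynomial: r^3 + 4r^2 - 27r - 90 = (r - 5)(r + 3)(r + 6), so the eigenvalues are -6, -3, 5.
r=-6: eigenvector (3, 0, 1).
r=5: eigenvector (0, 1, 0).
r=-3: eigenvector (2, 0, 1).
P = [[3, 0, 2], [0, 1, 0], [1, 0, 1]], D = diag(-6, 5, -3), P⁻¹ = [[1, 0, -2], [0, 1, 0], [-1, 0, 3]].
Q³ = P·diag(-216, 125, -27)·P⁻¹ = [[-594, 0, 1134], [0, 125, 0], [-189, 0, 351]].
The requested entry is 1134.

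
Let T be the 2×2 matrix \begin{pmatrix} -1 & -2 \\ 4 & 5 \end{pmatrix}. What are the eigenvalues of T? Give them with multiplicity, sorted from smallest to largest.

Characteristic polynomial: p(s) = s^2 - 4s + 3 = (s - 3)(s - 1).
Roots (with multiplicity): 1, 3.

1, 3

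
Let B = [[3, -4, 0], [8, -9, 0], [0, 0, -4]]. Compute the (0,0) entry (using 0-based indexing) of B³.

Characteristic polynomial: λ^3 + 10λ^2 + 29λ + 20 = (λ + 1)(λ + 4)(λ + 5), so the eigenvalues are -5, -4, -1.
λ=-4: eigenvector (0, 0, 1).
λ=-1: eigenvector (-1, -1, 0).
λ=-5: eigenvector (1, 2, 0).
P = [[0, -1, 1], [0, -1, 2], [1, 0, 0]], D = diag(-4, -1, -5), P⁻¹ = [[0, 0, 1], [-2, 1, 0], [-1, 1, 0]].
B³ = P·diag(-64, -1, -125)·P⁻¹ = [[123, -124, 0], [248, -249, 0], [0, 0, -64]].
The requested entry is 123.

123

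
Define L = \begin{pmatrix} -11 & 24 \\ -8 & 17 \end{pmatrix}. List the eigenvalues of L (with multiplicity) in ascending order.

1, 5

Characteristic polynomial: p(λ) = λ^2 - 6λ + 5 = (λ - 5)(λ - 1).
Roots (with multiplicity): 1, 5.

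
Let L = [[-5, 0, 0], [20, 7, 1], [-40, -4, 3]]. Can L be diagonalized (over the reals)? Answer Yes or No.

Characteristic polynomial: p(μ) = μ^3 - 5μ^2 - 25μ + 125 = (μ - 5)^2(μ + 5).
μ = 5 has algebraic multiplicity 2; rank(L − 5I) = 2, so geometric multiplicity = 1.
Geometric multiplicity < algebraic multiplicity, so L is not diagonalizable.

No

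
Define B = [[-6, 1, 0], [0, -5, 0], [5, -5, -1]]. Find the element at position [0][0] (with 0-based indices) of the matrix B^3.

-216

Characteristic polynomial: r^3 + 12r^2 + 41r + 30 = (r + 1)(r + 5)(r + 6), so the eigenvalues are -6, -5, -1.
r=-1: eigenvector (0, 0, 1).
r=-5: eigenvector (1, 1, 0).
r=-6: eigenvector (1, 0, -1).
P = [[0, 1, 1], [0, 1, 0], [1, 0, -1]], D = diag(-1, -5, -6), P⁻¹ = [[1, -1, 1], [0, 1, 0], [1, -1, 0]].
B³ = P·diag(-1, -125, -216)·P⁻¹ = [[-216, 91, 0], [0, -125, 0], [215, -215, -1]].
The requested entry is -216.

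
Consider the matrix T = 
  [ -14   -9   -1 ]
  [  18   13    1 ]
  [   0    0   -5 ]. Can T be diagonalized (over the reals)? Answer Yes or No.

No

Characteristic polynomial: p(s) = s^3 + 6s^2 - 15s - 100 = (s - 4)(s + 5)^2.
s = -5 has algebraic multiplicity 2; rank(T + 5I) = 2, so geometric multiplicity = 1.
Geometric multiplicity < algebraic multiplicity, so T is not diagonalizable.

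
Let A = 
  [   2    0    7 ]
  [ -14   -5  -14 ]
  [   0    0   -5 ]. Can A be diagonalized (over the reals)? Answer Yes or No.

Yes

Characteristic polynomial: p(s) = s^3 + 8s^2 + 5s - 50 = (s - 2)(s + 5)^2.
s = -5 has algebraic multiplicity 2; rank(A + 5I) = 1, so geometric multiplicity = 2.
Every eigenvalue has geometric = algebraic multiplicity, so A is diagonalizable.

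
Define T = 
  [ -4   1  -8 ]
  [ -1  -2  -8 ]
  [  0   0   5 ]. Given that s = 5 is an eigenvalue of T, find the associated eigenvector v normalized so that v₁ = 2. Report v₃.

-2

T − 5I = [[-9, 1, -8], [-1, -7, -8], [0, 0, 0]].
Solving (T − 5I)v = 0 gives the eigenspace spanned by (2, 2, -2).
With v₁ = 2, v = (2, 2, -2), so v₃ = -2.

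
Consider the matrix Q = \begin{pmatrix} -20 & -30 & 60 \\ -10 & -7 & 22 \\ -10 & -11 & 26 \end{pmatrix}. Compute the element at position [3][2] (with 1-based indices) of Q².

Characteristic polynomial: r^3 + r^2 - 20r = r(r - 4)(r + 5), so the eigenvalues are -5, 0, 4.
r=0: eigenvector (-3, -2, -2).
r=-5: eigenvector (2, 1, 1).
r=4: eigenvector (0, -2, -1).
P = [[-3, 2, 0], [-2, 1, -2], [-2, 1, -1]], D = diag(0, -5, 4), P⁻¹ = [[1, 2, -4], [2, 3, -6], [0, -1, 1]].
Q² = P·diag(0, 25, 16)·P⁻¹ = [[100, 150, -300], [50, 107, -182], [50, 91, -166]].
The requested entry is 91.

91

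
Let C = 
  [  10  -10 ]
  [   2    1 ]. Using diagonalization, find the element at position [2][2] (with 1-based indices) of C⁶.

Characteristic polynomial: r^2 - 11r + 30 = (r - 6)(r - 5), so the eigenvalues are 5, 6.
r=6: eigenvector (5, 2).
r=5: eigenvector (2, 1).
P = [[5, 2], [2, 1]], D = diag(6, 5), P⁻¹ = [[1, -2], [-2, 5]].
C⁶ = P·diag(46656, 15625)·P⁻¹ = [[170780, -310310], [62062, -108499]].
The requested entry is -108499.

-108499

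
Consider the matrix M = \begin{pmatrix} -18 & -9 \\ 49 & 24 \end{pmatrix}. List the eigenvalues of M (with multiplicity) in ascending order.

Characteristic polynomial: p(λ) = λ^2 - 6λ + 9 = (λ - 3)^2.
Roots (with multiplicity): 3, 3.

3, 3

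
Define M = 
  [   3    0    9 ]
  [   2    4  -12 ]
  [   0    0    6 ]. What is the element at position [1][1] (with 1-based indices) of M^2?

Characteristic polynomial: μ^3 - 13μ^2 + 54μ - 72 = (μ - 6)(μ - 4)(μ - 3), so the eigenvalues are 3, 4, 6.
μ=3: eigenvector (1, -2, 0).
μ=4: eigenvector (0, 1, 0).
μ=6: eigenvector (3, -3, 1).
P = [[1, 0, 3], [-2, 1, -3], [0, 0, 1]], D = diag(3, 4, 6), P⁻¹ = [[1, 0, -3], [2, 1, -3], [0, 0, 1]].
M² = P·diag(9, 16, 36)·P⁻¹ = [[9, 0, 81], [14, 16, -102], [0, 0, 36]].
The requested entry is 9.

9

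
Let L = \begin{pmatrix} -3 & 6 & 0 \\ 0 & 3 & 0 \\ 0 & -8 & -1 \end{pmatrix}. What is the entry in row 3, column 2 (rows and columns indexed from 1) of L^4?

Characteristic polynomial: λ^3 + λ^2 - 9λ - 9 = (λ - 3)(λ + 1)(λ + 3), so the eigenvalues are -3, -1, 3.
λ=-1: eigenvector (0, 0, 1).
λ=3: eigenvector (1, 1, -2).
λ=-3: eigenvector (1, 0, 0).
P = [[0, 1, 1], [0, 1, 0], [1, -2, 0]], D = diag(-1, 3, -3), P⁻¹ = [[0, 2, 1], [0, 1, 0], [1, -1, 0]].
L⁴ = P·diag(1, 81, 81)·P⁻¹ = [[81, 0, 0], [0, 81, 0], [0, -160, 1]].
The requested entry is -160.

-160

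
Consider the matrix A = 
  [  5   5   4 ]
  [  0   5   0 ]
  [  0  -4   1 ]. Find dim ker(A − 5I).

1

A − 5I = [[0, 5, 4], [0, 0, 0], [0, -4, -4]].
This matrix has rank 2, so its null space has dimension 3 − 2 = 1.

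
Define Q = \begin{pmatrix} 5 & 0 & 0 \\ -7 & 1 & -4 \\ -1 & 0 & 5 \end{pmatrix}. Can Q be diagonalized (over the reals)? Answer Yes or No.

No

Characteristic polynomial: p(t) = t^3 - 11t^2 + 35t - 25 = (t - 5)^2(t - 1).
t = 5 has algebraic multiplicity 2; rank(Q − 5I) = 2, so geometric multiplicity = 1.
Geometric multiplicity < algebraic multiplicity, so Q is not diagonalizable.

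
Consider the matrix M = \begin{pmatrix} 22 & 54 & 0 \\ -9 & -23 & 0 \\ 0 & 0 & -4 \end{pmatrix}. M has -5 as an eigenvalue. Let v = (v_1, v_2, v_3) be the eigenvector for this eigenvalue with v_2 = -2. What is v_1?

M + 5I = [[27, 54, 0], [-9, -18, 0], [0, 0, 1]].
Solving (M + 5I)v = 0 gives the eigenspace spanned by (4, -2, 0).
With v_2 = -2, v = (4, -2, 0), so v_1 = 4.

4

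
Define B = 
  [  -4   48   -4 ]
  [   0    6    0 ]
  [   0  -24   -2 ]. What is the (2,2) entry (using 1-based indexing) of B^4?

Characteristic polynomial: s^3 - 28s - 48 = (s - 6)(s + 2)(s + 4), so the eigenvalues are -4, -2, 6.
s=-4: eigenvector (1, 0, 0).
s=6: eigenvector (6, 1, -3).
s=-2: eigenvector (-2, 0, 1).
P = [[1, 6, -2], [0, 1, 0], [0, -3, 1]], D = diag(-4, 6, -2), P⁻¹ = [[1, 0, 2], [0, 1, 0], [0, 3, 1]].
B⁴ = P·diag(256, 1296, 16)·P⁻¹ = [[256, 7680, 480], [0, 1296, 0], [0, -3840, 16]].
The requested entry is 1296.

1296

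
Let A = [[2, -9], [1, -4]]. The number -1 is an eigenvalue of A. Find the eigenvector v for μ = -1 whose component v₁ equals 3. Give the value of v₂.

A + 1I = [[3, -9], [1, -3]].
Solving (A + 1I)v = 0 gives the eigenspace spanned by (3, 1).
With v₁ = 3, v = (3, 1), so v₂ = 1.

1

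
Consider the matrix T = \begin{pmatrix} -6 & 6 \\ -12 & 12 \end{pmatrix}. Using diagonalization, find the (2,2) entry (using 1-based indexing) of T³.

432

Characteristic polynomial: μ^2 - 6μ = μ(μ - 6), so the eigenvalues are 0, 6.
μ=0: eigenvector (1, 1).
μ=6: eigenvector (1, 2).
P = [[1, 1], [1, 2]], D = diag(0, 6), P⁻¹ = [[2, -1], [-1, 1]].
T³ = P·diag(0, 216)·P⁻¹ = [[-216, 216], [-432, 432]].
The requested entry is 432.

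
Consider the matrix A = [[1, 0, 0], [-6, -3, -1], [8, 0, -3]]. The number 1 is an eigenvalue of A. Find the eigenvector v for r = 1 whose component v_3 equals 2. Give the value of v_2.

A − 1I = [[0, 0, 0], [-6, -4, -1], [8, 0, -4]].
Solving (A − 1I)v = 0 gives the eigenspace spanned by (1, -2, 2).
With v_3 = 2, v = (1, -2, 2), so v_2 = -2.

-2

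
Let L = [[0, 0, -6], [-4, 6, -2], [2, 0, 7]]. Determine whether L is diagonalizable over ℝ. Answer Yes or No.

Characteristic polynomial: p(λ) = λ^3 - 13λ^2 + 54λ - 72 = (λ - 6)(λ - 4)(λ - 3).
All 3 eigenvalues are distinct, so L is diagonalizable.

Yes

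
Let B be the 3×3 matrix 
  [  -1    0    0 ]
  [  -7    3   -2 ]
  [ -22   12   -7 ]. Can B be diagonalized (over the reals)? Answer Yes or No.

No

Characteristic polynomial: p(s) = s^3 + 5s^2 + 7s + 3 = (s + 1)^2(s + 3).
s = -1 has algebraic multiplicity 2; rank(B + 1I) = 2, so geometric multiplicity = 1.
Geometric multiplicity < algebraic multiplicity, so B is not diagonalizable.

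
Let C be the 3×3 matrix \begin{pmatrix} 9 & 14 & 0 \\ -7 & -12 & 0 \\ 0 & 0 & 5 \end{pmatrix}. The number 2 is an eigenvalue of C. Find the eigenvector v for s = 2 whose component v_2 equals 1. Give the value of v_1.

C − 2I = [[7, 14, 0], [-7, -14, 0], [0, 0, 3]].
Solving (C − 2I)v = 0 gives the eigenspace spanned by (-2, 1, 0).
With v_2 = 1, v = (-2, 1, 0), so v_1 = -2.

-2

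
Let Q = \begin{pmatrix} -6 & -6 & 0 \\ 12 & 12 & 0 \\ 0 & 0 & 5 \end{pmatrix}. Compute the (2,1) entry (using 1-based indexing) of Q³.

432

Characteristic polynomial: μ^3 - 11μ^2 + 30μ = μ(μ - 6)(μ - 5), so the eigenvalues are 0, 5, 6.
μ=6: eigenvector (1, -2, 0).
μ=0: eigenvector (1, -1, 0).
μ=5: eigenvector (0, 0, 1).
P = [[1, 1, 0], [-2, -1, 0], [0, 0, 1]], D = diag(6, 0, 5), P⁻¹ = [[-1, -1, 0], [2, 1, 0], [0, 0, 1]].
Q³ = P·diag(216, 0, 125)·P⁻¹ = [[-216, -216, 0], [432, 432, 0], [0, 0, 125]].
The requested entry is 432.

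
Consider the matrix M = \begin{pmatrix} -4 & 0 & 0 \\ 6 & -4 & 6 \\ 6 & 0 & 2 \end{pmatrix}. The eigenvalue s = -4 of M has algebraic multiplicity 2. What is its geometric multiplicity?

2

M + 4I = [[0, 0, 0], [6, 0, 6], [6, 0, 6]].
This matrix has rank 1, so its null space has dimension 3 − 1 = 2.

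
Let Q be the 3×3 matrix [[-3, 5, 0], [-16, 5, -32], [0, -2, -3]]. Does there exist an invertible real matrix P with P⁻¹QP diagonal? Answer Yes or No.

No

Characteristic polynomial: p(λ) = λ^3 + λ^2 - 5λ + 3 = (λ - 1)^2(λ + 3).
λ = 1 has algebraic multiplicity 2; rank(Q − 1I) = 2, so geometric multiplicity = 1.
Geometric multiplicity < algebraic multiplicity, so Q is not diagonalizable.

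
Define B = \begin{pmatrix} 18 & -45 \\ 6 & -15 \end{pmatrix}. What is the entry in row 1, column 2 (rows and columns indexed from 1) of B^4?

Characteristic polynomial: r^2 - 3r = r(r - 3), so the eigenvalues are 0, 3.
r=0: eigenvector (-5, -2).
r=3: eigenvector (3, 1).
P = [[-5, 3], [-2, 1]], D = diag(0, 3), P⁻¹ = [[1, -3], [2, -5]].
B⁴ = P·diag(0, 81)·P⁻¹ = [[486, -1215], [162, -405]].
The requested entry is -1215.

-1215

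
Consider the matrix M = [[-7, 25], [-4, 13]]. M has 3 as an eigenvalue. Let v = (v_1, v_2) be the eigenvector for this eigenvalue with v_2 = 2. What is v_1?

M − 3I = [[-10, 25], [-4, 10]].
Solving (M − 3I)v = 0 gives the eigenspace spanned by (5, 2).
With v_2 = 2, v = (5, 2), so v_1 = 5.

5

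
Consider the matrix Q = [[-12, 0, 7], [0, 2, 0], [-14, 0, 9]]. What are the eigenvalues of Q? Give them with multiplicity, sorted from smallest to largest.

-5, 2, 2

Characteristic polynomial: p(s) = s^3 + s^2 - 16s + 20 = (s - 2)^2(s + 5).
Roots (with multiplicity): -5, 2, 2.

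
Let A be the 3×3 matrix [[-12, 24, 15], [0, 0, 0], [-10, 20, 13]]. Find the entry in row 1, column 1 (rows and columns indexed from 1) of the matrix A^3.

Characteristic polynomial: μ^3 - μ^2 - 6μ = μ(μ - 3)(μ + 2), so the eigenvalues are -2, 0, 3.
μ=3: eigenvector (1, 0, 1).
μ=-2: eigenvector (-3, 0, -2).
μ=0: eigenvector (2, 1, 0).
P = [[1, -3, 2], [0, 0, 1], [1, -2, 0]], D = diag(3, -2, 0), P⁻¹ = [[-2, 4, 3], [-1, 2, 1], [0, 1, 0]].
A³ = P·diag(27, -8, 0)·P⁻¹ = [[-78, 156, 105], [0, 0, 0], [-70, 140, 97]].
The requested entry is -78.

-78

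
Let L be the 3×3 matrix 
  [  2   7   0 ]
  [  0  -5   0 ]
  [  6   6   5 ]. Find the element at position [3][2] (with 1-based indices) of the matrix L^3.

234

Characteristic polynomial: t^3 - 2t^2 - 25t + 50 = (t - 5)(t - 2)(t + 5), so the eigenvalues are -5, 2, 5.
t=5: eigenvector (0, 0, 1).
t=-5: eigenvector (-1, 1, 0).
t=2: eigenvector (1, 0, -2).
P = [[0, -1, 1], [0, 1, 0], [1, 0, -2]], D = diag(5, -5, 2), P⁻¹ = [[2, 2, 1], [0, 1, 0], [1, 1, 0]].
L³ = P·diag(125, -125, 8)·P⁻¹ = [[8, 133, 0], [0, -125, 0], [234, 234, 125]].
The requested entry is 234.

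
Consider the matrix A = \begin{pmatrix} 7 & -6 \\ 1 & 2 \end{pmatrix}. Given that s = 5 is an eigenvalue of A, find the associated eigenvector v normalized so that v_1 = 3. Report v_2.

A − 5I = [[2, -6], [1, -3]].
Solving (A − 5I)v = 0 gives the eigenspace spanned by (3, 1).
With v_1 = 3, v = (3, 1), so v_2 = 1.

1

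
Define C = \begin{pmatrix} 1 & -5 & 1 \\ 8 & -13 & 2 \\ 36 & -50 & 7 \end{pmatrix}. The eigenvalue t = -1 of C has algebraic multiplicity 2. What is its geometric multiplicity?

C + 1I = [[2, -5, 1], [8, -12, 2], [36, -50, 8]].
This matrix has rank 2, so its null space has dimension 3 − 2 = 1.

1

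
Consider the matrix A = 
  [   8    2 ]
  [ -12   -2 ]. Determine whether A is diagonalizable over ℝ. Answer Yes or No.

Yes

Characteristic polynomial: p(s) = s^2 - 6s + 8 = (s - 4)(s - 2).
All 2 eigenvalues are distinct, so A is diagonalizable.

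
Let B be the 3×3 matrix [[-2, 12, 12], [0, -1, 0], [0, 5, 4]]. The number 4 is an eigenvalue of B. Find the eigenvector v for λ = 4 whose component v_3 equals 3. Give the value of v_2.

B − 4I = [[-6, 12, 12], [0, -5, 0], [0, 5, 0]].
Solving (B − 4I)v = 0 gives the eigenspace spanned by (6, 0, 3).
With v_3 = 3, v = (6, 0, 3), so v_2 = 0.

0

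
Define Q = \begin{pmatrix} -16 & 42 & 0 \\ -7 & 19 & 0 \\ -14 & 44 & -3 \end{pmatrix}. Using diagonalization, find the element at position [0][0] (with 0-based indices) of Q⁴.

-1202

Characteristic polynomial: λ^3 - 19λ - 30 = (λ - 5)(λ + 2)(λ + 3), so the eigenvalues are -3, -2, 5.
λ=-2: eigenvector (3, 1, 2).
λ=5: eigenvector (2, 1, 2).
λ=-3: eigenvector (0, 0, 1).
P = [[3, 2, 0], [1, 1, 0], [2, 2, 1]], D = diag(-2, 5, -3), P⁻¹ = [[1, -2, 0], [-1, 3, 0], [0, -2, 1]].
Q⁴ = P·diag(16, 625, 81)·P⁻¹ = [[-1202, 3654, 0], [-609, 1843, 0], [-1218, 3524, 81]].
The requested entry is -1202.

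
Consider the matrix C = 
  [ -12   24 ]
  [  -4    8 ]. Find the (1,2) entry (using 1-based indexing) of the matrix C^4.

Characteristic polynomial: μ^2 + 4μ = μ(μ + 4), so the eigenvalues are -4, 0.
μ=-4: eigenvector (3, 1).
μ=0: eigenvector (-2, -1).
P = [[3, -2], [1, -1]], D = diag(-4, 0), P⁻¹ = [[1, -2], [1, -3]].
C⁴ = P·diag(256, 0)·P⁻¹ = [[768, -1536], [256, -512]].
The requested entry is -1536.

-1536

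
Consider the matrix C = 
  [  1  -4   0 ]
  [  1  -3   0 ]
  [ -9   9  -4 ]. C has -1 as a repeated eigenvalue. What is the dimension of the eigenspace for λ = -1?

C + 1I = [[2, -4, 0], [1, -2, 0], [-9, 9, -3]].
This matrix has rank 2, so its null space has dimension 3 − 2 = 1.

1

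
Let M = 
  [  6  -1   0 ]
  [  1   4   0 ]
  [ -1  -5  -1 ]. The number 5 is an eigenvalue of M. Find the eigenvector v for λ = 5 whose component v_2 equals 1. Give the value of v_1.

1

M − 5I = [[1, -1, 0], [1, -1, 0], [-1, -5, -6]].
Solving (M − 5I)v = 0 gives the eigenspace spanned by (1, 1, -1).
With v_2 = 1, v = (1, 1, -1), so v_1 = 1.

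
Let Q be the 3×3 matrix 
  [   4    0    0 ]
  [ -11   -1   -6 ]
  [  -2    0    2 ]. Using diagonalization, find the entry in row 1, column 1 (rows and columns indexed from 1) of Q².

Characteristic polynomial: s^3 - 5s^2 + 2s + 8 = (s - 4)(s - 2)(s + 1), so the eigenvalues are -1, 2, 4.
s=4: eigenvector (1, -1, -1).
s=2: eigenvector (0, -2, 1).
s=-1: eigenvector (0, 1, 0).
P = [[1, 0, 0], [-1, -2, 1], [-1, 1, 0]], D = diag(4, 2, -1), P⁻¹ = [[1, 0, 0], [1, 0, 1], [3, 1, 2]].
Q² = P·diag(16, 4, 1)·P⁻¹ = [[16, 0, 0], [-21, 1, -6], [-12, 0, 4]].
The requested entry is 16.

16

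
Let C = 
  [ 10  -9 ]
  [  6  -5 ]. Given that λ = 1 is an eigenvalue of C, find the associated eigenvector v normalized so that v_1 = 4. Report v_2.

C − 1I = [[9, -9], [6, -6]].
Solving (C − 1I)v = 0 gives the eigenspace spanned by (4, 4).
With v_1 = 4, v = (4, 4), so v_2 = 4.

4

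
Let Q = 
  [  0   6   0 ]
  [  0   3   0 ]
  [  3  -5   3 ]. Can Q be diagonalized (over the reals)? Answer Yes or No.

Characteristic polynomial: p(μ) = μ^3 - 6μ^2 + 9μ = μ(μ - 3)^2.
μ = 3 has algebraic multiplicity 2; rank(Q − 3I) = 2, so geometric multiplicity = 1.
Geometric multiplicity < algebraic multiplicity, so Q is not diagonalizable.

No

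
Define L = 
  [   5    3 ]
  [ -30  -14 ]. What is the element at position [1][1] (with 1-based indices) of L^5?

17885

Characteristic polynomial: μ^2 + 9μ + 20 = (μ + 4)(μ + 5), so the eigenvalues are -5, -4.
μ=-4: eigenvector (1, -3).
μ=-5: eigenvector (-3, 10).
P = [[1, -3], [-3, 10]], D = diag(-4, -5), P⁻¹ = [[10, 3], [3, 1]].
L⁵ = P·diag(-1024, -3125)·P⁻¹ = [[17885, 6303], [-63030, -22034]].
The requested entry is 17885.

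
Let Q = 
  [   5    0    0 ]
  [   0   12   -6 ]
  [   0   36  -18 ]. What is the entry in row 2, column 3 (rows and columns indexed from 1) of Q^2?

36

Characteristic polynomial: λ^3 + λ^2 - 30λ = λ(λ - 5)(λ + 6), so the eigenvalues are -6, 0, 5.
λ=-6: eigenvector (0, 1, 3).
λ=0: eigenvector (0, 1, 2).
λ=5: eigenvector (1, 0, 0).
P = [[0, 0, 1], [1, 1, 0], [3, 2, 0]], D = diag(-6, 0, 5), P⁻¹ = [[0, -2, 1], [0, 3, -1], [1, 0, 0]].
Q² = P·diag(36, 0, 25)·P⁻¹ = [[25, 0, 0], [0, -72, 36], [0, -216, 108]].
The requested entry is 36.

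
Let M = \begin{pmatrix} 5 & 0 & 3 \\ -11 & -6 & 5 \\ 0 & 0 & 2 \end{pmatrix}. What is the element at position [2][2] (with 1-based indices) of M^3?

-216

Characteristic polynomial: t^3 - t^2 - 32t + 60 = (t - 5)(t - 2)(t + 6), so the eigenvalues are -6, 2, 5.
t=5: eigenvector (1, -1, 0).
t=-6: eigenvector (0, 1, 0).
t=2: eigenvector (-1, 2, 1).
P = [[1, 0, -1], [-1, 1, 2], [0, 0, 1]], D = diag(5, -6, 2), P⁻¹ = [[1, 0, 1], [1, 1, -1], [0, 0, 1]].
M³ = P·diag(125, -216, 8)·P⁻¹ = [[125, 0, 117], [-341, -216, 107], [0, 0, 8]].
The requested entry is -216.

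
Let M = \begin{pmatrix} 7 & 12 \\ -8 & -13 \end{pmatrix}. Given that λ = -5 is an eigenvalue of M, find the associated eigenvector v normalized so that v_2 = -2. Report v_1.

2

M + 5I = [[12, 12], [-8, -8]].
Solving (M + 5I)v = 0 gives the eigenspace spanned by (2, -2).
With v_2 = -2, v = (2, -2), so v_1 = 2.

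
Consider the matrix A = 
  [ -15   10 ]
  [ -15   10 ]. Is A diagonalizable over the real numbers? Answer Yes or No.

Yes

Characteristic polynomial: p(r) = r^2 + 5r = r(r + 5).
All 2 eigenvalues are distinct, so A is diagonalizable.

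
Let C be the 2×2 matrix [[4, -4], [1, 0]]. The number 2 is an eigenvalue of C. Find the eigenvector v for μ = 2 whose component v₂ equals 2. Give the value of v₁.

C − 2I = [[2, -4], [1, -2]].
Solving (C − 2I)v = 0 gives the eigenspace spanned by (4, 2).
With v₂ = 2, v = (4, 2), so v₁ = 4.

4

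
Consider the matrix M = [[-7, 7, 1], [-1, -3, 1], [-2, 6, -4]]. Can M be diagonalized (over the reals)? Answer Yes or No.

Characteristic polynomial: p(s) = s^3 + 14s^2 + 64s + 96 = (s + 4)^2(s + 6).
s = -4 has algebraic multiplicity 2; rank(M + 4I) = 2, so geometric multiplicity = 1.
Geometric multiplicity < algebraic multiplicity, so M is not diagonalizable.

No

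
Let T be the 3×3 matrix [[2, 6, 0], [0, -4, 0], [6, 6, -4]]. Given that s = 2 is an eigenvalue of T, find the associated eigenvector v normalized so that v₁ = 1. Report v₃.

T − 2I = [[0, 6, 0], [0, -6, 0], [6, 6, -6]].
Solving (T − 2I)v = 0 gives the eigenspace spanned by (1, 0, 1).
With v₁ = 1, v = (1, 0, 1), so v₃ = 1.

1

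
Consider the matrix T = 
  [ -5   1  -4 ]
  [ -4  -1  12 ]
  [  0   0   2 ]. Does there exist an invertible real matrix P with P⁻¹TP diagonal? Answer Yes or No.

Characteristic polynomial: p(r) = r^3 + 4r^2 - 3r - 18 = (r - 2)(r + 3)^2.
r = -3 has algebraic multiplicity 2; rank(T + 3I) = 2, so geometric multiplicity = 1.
Geometric multiplicity < algebraic multiplicity, so T is not diagonalizable.

No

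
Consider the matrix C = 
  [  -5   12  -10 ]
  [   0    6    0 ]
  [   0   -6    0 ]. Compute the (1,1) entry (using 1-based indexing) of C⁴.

Characteristic polynomial: t^3 - t^2 - 30t = t(t - 6)(t + 5), so the eigenvalues are -5, 0, 6.
t=-5: eigenvector (1, 0, 0).
t=6: eigenvector (2, 1, -1).
t=0: eigenvector (-2, 0, 1).
P = [[1, 2, -2], [0, 1, 0], [0, -1, 1]], D = diag(-5, 6, 0), P⁻¹ = [[1, 0, 2], [0, 1, 0], [0, 1, 1]].
C⁴ = P·diag(625, 1296, 0)·P⁻¹ = [[625, 2592, 1250], [0, 1296, 0], [0, -1296, 0]].
The requested entry is 625.

625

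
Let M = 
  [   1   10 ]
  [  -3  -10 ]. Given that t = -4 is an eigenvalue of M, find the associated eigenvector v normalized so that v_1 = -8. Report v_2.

4

M + 4I = [[5, 10], [-3, -6]].
Solving (M + 4I)v = 0 gives the eigenspace spanned by (-8, 4).
With v_1 = -8, v = (-8, 4), so v_2 = 4.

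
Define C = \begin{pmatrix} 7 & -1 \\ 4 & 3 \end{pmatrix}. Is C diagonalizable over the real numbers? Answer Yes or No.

No

Characteristic polynomial: p(r) = r^2 - 10r + 25 = (r - 5)^2.
r = 5 has algebraic multiplicity 2; rank(C − 5I) = 1, so geometric multiplicity = 1.
Geometric multiplicity < algebraic multiplicity, so C is not diagonalizable.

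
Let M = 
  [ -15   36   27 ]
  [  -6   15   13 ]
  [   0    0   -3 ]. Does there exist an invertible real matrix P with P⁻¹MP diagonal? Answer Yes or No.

No

Characteristic polynomial: p(r) = r^3 + 3r^2 - 9r - 27 = (r - 3)(r + 3)^2.
r = -3 has algebraic multiplicity 2; rank(M + 3I) = 2, so geometric multiplicity = 1.
Geometric multiplicity < algebraic multiplicity, so M is not diagonalizable.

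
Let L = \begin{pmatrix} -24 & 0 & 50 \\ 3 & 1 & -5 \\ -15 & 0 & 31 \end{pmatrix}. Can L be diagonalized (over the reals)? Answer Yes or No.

Characteristic polynomial: p(r) = r^3 - 8r^2 + 13r - 6 = (r - 6)(r - 1)^2.
r = 1 has algebraic multiplicity 2; rank(L − 1I) = 2, so geometric multiplicity = 1.
Geometric multiplicity < algebraic multiplicity, so L is not diagonalizable.

No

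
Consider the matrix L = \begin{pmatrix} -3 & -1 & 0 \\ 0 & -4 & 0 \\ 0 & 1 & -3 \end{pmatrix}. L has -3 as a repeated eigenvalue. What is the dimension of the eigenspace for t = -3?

L + 3I = [[0, -1, 0], [0, -1, 0], [0, 1, 0]].
This matrix has rank 1, so its null space has dimension 3 − 1 = 2.

2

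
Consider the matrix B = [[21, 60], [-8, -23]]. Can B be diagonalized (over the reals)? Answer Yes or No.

Yes

Characteristic polynomial: p(r) = r^2 + 2r - 3 = (r - 1)(r + 3).
All 2 eigenvalues are distinct, so B is diagonalizable.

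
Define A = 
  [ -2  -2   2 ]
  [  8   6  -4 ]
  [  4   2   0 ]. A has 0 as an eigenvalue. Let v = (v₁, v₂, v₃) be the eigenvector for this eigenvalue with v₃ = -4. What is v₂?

A = [[-2, -2, 2], [8, 6, -4], [4, 2, 0]].
Solving (A)v = 0 gives the eigenspace spanned by (4, -8, -4).
With v₃ = -4, v = (4, -8, -4), so v₂ = -8.

-8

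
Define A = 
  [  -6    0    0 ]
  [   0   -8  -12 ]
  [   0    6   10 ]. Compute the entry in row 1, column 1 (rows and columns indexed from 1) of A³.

-216

Characteristic polynomial: t^3 + 4t^2 - 20t - 48 = (t - 4)(t + 2)(t + 6), so the eigenvalues are -6, -2, 4.
t=-6: eigenvector (1, 0, 0).
t=4: eigenvector (0, -1, 1).
t=-2: eigenvector (0, -2, 1).
P = [[1, 0, 0], [0, -1, -2], [0, 1, 1]], D = diag(-6, 4, -2), P⁻¹ = [[1, 0, 0], [0, 1, 2], [0, -1, -1]].
A³ = P·diag(-216, 64, -8)·P⁻¹ = [[-216, 0, 0], [0, -80, -144], [0, 72, 136]].
The requested entry is -216.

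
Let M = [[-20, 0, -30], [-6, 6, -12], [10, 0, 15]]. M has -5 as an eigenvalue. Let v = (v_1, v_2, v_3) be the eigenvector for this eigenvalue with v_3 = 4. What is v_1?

M + 5I = [[-15, 0, -30], [-6, 11, -12], [10, 0, 20]].
Solving (M + 5I)v = 0 gives the eigenspace spanned by (-8, 0, 4).
With v_3 = 4, v = (-8, 0, 4), so v_1 = -8.

-8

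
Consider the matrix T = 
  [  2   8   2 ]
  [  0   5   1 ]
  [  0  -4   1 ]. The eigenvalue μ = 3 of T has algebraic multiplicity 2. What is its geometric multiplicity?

1

T − 3I = [[-1, 8, 2], [0, 2, 1], [0, -4, -2]].
This matrix has rank 2, so its null space has dimension 3 − 2 = 1.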